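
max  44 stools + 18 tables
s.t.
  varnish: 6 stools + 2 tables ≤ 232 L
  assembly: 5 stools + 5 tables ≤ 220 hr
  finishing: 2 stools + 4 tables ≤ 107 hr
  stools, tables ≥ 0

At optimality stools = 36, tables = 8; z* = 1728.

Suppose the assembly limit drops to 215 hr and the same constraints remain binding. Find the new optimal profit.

Binding: varnish and assembly. Non-binding: finishing (3 unused).
Slack constraints have shadow price 0 (complementary slackness).
Dual feasibility on the basic columns requires 6·y_varnish + 5·y_assembly = 44, 2·y_varnish + 5·y_assembly = 18.
Solving: y_varnish = 6.5, y_assembly = 1.
Δz = y_assembly·Δb = 1 × (-5) = -5, so new z* = 1728 − 5 = 1723.

1723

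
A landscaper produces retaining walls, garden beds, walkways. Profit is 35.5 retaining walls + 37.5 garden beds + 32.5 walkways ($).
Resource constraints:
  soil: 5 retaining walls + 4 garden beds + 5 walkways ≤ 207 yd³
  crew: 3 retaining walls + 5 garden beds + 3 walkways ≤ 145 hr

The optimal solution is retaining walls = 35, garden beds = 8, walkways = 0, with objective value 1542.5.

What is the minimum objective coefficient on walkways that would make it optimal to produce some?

35.5

Check each constraint at x*: soil 207/207 (tight); crew 145/145 (tight).
From A_Bᵀ y = c: 5·y_soil + 3·y_crew = 35.5; 4·y_soil + 5·y_crew = 37.5.
→ y_soil = 5 and y_crew = 3.5.
walkways enters the basis when its profit ≥ yᵀa₃ = 5·5 + 3.5·3 = 35.5.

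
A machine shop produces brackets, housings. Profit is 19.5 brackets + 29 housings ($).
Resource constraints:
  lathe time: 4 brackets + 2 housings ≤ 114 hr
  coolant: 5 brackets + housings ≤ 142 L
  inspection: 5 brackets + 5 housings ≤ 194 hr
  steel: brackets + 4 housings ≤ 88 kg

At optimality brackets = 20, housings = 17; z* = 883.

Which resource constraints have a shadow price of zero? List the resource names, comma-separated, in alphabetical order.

coolant, inspection

lathe time: 114/114 (binding)
coolant: 117/142 (slack 25)
inspection: 185/194 (slack 9)
steel: 88/88 (binding)
By complementary slackness, a constraint with positive slack has shadow price 0 → coolant, inspection.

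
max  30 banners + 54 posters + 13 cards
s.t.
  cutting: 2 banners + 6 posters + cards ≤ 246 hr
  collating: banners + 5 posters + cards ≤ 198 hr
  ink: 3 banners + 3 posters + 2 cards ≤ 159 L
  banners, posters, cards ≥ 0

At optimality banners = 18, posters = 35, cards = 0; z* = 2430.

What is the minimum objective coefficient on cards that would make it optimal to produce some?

18

Binding: cutting and ink. Non-binding: collating (5 unused).
Slack constraints have shadow price 0 (complementary slackness).
The binding rows give the dual system: 2·y_cutting + 3·y_ink = 30 and 6·y_cutting + 3·y_ink = 54.
→ y_cutting = 6 and y_ink = 6.
cards enters the basis when its profit ≥ yᵀa₃ = 6·1 + 6·2 = 18.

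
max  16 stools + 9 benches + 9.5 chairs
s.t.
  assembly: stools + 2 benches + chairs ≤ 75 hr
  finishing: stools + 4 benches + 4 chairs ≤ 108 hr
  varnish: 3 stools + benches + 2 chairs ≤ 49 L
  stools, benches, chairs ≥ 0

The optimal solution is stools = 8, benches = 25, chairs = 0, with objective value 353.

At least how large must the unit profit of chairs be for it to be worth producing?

At the optimum: assembly uses 58 of 75 (slack = 17); finishing uses 108 of 108 (binding); varnish uses 49 of 49 (binding).
Since assembly is not tight, its dual is 0.
From A_Bᵀ y = c: 1·y_finishing + 3·y_varnish = 16; 4·y_finishing + 1·y_varnish = 9.
This yields shadow prices y_finishing = 1, y_varnish = 5.
chairs enters the basis when its profit ≥ yᵀa₃ = 1·4 + 5·2 = 14.

14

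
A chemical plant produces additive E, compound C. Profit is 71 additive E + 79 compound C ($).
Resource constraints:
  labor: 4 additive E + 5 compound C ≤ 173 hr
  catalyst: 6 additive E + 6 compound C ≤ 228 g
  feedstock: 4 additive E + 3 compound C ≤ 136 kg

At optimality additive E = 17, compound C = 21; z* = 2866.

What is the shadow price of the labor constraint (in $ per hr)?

8

Binding: labor and catalyst. Non-binding: feedstock (5 unused).
Slack constraints have shadow price 0 (complementary slackness).
From A_Bᵀ y = c: 4·y_labor + 6·y_catalyst = 71; 5·y_labor + 6·y_catalyst = 79.
→ y_labor = 8 and y_catalyst = 6.5.
Shadow price of labor = 8.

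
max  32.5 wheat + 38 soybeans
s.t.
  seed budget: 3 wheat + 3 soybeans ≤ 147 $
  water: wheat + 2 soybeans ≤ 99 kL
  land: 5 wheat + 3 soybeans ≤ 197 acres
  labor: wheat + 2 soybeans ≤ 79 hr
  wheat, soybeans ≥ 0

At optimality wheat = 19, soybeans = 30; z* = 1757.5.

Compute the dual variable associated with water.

Check each constraint at x*: seed budget 147/147 (tight); water 79/99 (slack 20); land 185/197 (slack 12); labor 79/79 (tight).
Slack constraints have shadow price 0 (complementary slackness).
Dual feasibility on the basic columns requires 3·y_seed budget + 1·y_labor = 32.5, 3·y_seed budget + 2·y_labor = 38.
Solving: y_seed budget = 9, y_labor = 5.5.
Shadow price of water = 0.

0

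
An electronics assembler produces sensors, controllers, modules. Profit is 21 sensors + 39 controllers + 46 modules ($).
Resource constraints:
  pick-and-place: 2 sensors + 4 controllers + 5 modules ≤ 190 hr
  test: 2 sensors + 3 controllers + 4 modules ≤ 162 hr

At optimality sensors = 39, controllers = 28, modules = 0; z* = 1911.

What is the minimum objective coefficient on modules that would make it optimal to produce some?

At the optimum: pick-and-place uses 190 of 190 (binding); test uses 162 of 162 (binding).
The binding rows give the dual system: 2·y_pick-and-place + 2·y_test = 21 and 4·y_pick-and-place + 3·y_test = 39.
→ y_pick-and-place = 7.5 and y_test = 3.
modules enters the basis when its profit ≥ yᵀa₃ = 7.5·5 + 3·4 = 49.5.

49.5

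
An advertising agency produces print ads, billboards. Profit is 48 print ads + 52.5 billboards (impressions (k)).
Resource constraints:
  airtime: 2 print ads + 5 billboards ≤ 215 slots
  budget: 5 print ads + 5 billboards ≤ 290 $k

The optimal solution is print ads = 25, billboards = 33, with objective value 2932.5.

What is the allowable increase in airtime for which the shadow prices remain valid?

75

Binding constraints: airtime, budget. The basis is B = [[2,5],[5,5]] with det -15.
Per unit increase in airtime, x* moves by d = (-0.3333, 0.3333).
The basis stays optimal until print ads reaches 0; allowable increase = 75 slots.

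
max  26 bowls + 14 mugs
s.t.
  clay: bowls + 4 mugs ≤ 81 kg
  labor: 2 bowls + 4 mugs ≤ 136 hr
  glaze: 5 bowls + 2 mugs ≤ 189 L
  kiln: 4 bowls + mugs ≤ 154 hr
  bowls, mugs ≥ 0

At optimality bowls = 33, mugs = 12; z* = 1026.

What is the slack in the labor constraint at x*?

22

labor used = 2·33 + 4·12 = 114; slack = 136 − 114 = 22.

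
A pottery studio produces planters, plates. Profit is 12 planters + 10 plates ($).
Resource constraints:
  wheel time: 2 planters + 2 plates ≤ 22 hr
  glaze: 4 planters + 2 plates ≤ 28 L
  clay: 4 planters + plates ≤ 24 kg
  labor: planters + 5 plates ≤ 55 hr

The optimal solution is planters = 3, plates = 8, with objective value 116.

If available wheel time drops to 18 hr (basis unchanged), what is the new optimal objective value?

100

Binding: wheel time and glaze. Non-binding: clay (4 unused), labor (12 unused).
Since clay, labor are not tight, their duals are 0.
From A_Bᵀ y = c: 2·y_wheel time + 4·y_glaze = 12; 2·y_wheel time + 2·y_glaze = 10.
→ y_wheel time = 4 and y_glaze = 1.
Δz = y_wheel time·Δb = 4 × (-4) = -16, so new z* = 116 − 16 = 100.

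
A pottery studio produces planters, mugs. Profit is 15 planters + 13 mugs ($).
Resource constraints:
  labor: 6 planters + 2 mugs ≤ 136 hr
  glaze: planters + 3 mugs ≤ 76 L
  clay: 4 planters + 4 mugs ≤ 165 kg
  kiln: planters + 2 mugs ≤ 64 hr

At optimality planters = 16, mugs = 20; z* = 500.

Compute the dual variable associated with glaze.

3

At the optimum: labor uses 136 of 136 (binding); glaze uses 76 of 76 (binding); clay uses 144 of 165 (slack = 21); kiln uses 56 of 64 (slack = 8).
By complementary slackness, y = 0 for the non-binding constraints.
From A_Bᵀ y = c: 6·y_labor + 1·y_glaze = 15; 2·y_labor + 3·y_glaze = 13.
Solving: y_labor = 2, y_glaze = 3.
Shadow price of glaze = 3.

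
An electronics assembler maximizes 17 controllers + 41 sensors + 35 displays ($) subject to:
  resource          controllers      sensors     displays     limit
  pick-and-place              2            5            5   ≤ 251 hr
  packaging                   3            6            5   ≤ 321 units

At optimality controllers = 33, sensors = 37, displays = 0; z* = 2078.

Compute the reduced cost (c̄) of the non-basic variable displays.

-5

Both pick-and-place and packaging are binding at x*.
The binding rows give the dual system: 2·y_pick-and-place + 3·y_packaging = 17 and 5·y_pick-and-place + 6·y_packaging = 41.
→ y_pick-and-place = 7 and y_packaging = 1.
Reduced cost of displays: c₃ − yᵀa₃ = 35 − (7·5 + 1·5) = 35 − 40 = -5.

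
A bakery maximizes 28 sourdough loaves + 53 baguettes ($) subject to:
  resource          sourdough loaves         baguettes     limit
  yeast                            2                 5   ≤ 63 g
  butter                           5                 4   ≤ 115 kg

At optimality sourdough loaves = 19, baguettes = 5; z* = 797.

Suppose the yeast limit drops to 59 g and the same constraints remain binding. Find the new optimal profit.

At the optimum: yeast uses 63 of 63 (binding); butter uses 115 of 115 (binding).
From A_Bᵀ y = c: 2·y_yeast + 5·y_butter = 28; 5·y_yeast + 4·y_butter = 53.
→ y_yeast = 9 and y_butter = 2.
Δz = y_yeast·Δb = 9 × (-4) = -36, so new z* = 797 − 36 = 761.

761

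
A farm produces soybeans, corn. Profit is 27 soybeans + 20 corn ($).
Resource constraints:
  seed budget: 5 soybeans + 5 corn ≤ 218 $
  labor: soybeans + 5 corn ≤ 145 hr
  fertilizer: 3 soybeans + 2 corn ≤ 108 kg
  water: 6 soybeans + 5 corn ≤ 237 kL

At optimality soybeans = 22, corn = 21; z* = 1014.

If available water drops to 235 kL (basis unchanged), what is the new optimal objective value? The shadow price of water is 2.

Δb = -2, so new z* = 1014 + (2)·(-2) = 1014 − 4 = 1010.

1010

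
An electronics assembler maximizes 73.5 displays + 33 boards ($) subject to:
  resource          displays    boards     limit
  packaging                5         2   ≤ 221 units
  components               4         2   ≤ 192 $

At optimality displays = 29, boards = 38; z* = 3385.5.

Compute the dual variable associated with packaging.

7.5

Check each constraint at x*: packaging 221/221 (tight); components 192/192 (tight).
From A_Bᵀ y = c: 5·y_packaging + 4·y_components = 73.5; 2·y_packaging + 2·y_components = 33.
This yields shadow prices y_packaging = 7.5, y_components = 9.
Shadow price of packaging = 7.5.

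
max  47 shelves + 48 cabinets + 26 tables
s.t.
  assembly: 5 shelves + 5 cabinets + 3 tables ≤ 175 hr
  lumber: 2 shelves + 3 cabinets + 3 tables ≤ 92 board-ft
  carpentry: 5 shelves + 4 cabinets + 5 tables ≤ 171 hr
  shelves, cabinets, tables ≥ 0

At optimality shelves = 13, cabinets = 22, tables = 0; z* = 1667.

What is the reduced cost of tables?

-4

At the optimum: assembly uses 175 of 175 (binding); lumber uses 92 of 92 (binding); carpentry uses 153 of 171 (slack = 18).
Since carpentry is not tight, its dual is 0.
Dual feasibility on the basic columns requires 5·y_assembly + 2·y_lumber = 47, 5·y_assembly + 3·y_lumber = 48.
Solving: y_assembly = 9, y_lumber = 1.
Reduced cost of tables: c₃ − yᵀa₃ = 26 − (9·3 + 1·3) = 26 − 30 = -4.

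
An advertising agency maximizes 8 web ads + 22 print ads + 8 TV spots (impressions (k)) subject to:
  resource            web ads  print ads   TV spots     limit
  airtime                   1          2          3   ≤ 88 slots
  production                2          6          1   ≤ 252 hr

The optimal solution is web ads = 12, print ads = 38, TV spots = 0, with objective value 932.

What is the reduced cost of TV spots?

Check each constraint at x*: airtime 88/88 (tight); production 252/252 (tight).
From A_Bᵀ y = c: 1·y_airtime + 2·y_production = 8; 2·y_airtime + 6·y_production = 22.
→ y_airtime = 2 and y_production = 3.
Reduced cost of TV spots: c₃ − yᵀa₃ = 8 − (2·3 + 3·1) = 8 − 9 = -1.

-1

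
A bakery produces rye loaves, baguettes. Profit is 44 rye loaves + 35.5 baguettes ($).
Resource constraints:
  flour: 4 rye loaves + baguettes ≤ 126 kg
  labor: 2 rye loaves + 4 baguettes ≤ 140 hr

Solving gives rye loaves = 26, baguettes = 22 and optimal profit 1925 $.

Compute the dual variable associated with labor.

7

At the optimum: flour uses 126 of 126 (binding); labor uses 140 of 140 (binding).
The binding rows give the dual system: 4·y_flour + 2·y_labor = 44 and 1·y_flour + 4·y_labor = 35.5.
→ y_flour = 7.5 and y_labor = 7.
Shadow price of labor = 7.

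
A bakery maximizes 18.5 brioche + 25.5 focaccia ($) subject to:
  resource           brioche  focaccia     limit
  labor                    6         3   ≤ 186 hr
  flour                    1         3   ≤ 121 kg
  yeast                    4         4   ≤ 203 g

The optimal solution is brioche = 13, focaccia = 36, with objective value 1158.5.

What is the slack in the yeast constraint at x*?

yeast used = 4·13 + 4·36 = 196; slack = 203 − 196 = 7.

7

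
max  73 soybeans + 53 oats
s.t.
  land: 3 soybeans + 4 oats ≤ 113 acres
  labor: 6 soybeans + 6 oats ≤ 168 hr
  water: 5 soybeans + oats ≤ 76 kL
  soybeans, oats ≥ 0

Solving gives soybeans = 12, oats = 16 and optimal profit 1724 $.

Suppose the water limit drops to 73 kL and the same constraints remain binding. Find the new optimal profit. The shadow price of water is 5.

Δb = -3, so new z* = 1724 + (5)·(-3) = 1724 − 15 = 1709.

1709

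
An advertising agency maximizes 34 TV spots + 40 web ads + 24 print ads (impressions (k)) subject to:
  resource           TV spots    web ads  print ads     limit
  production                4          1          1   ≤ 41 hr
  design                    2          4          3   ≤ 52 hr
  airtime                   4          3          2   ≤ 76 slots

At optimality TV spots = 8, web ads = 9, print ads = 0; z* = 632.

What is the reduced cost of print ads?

Binding: production and design. Non-binding: airtime (17 unused).
Since airtime is not tight, its dual is 0.
The binding rows give the dual system: 4·y_production + 2·y_design = 34 and 1·y_production + 4·y_design = 40.
Solving: y_production = 4, y_design = 9.
Reduced cost of print ads: c₃ − yᵀa₃ = 24 − (4·1 + 9·3) = 24 − 31 = -7.

-7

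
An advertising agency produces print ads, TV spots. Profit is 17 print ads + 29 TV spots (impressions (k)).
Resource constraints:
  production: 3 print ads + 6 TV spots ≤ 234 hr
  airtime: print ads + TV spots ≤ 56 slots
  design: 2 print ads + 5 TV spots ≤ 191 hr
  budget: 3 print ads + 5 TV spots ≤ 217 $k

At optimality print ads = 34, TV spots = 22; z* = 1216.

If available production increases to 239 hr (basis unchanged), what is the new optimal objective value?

1236

Check each constraint at x*: production 234/234 (tight); airtime 56/56 (tight); design 178/191 (slack 13); budget 212/217 (slack 5).
By complementary slackness, y = 0 for the non-binding constraints.
The binding rows give the dual system: 3·y_production + 1·y_airtime = 17 and 6·y_production + 1·y_airtime = 29.
Solving: y_production = 4, y_airtime = 5.
Δz = y_production·Δb = 4 × (5) = 20, so new z* = 1216 + 20 = 1236.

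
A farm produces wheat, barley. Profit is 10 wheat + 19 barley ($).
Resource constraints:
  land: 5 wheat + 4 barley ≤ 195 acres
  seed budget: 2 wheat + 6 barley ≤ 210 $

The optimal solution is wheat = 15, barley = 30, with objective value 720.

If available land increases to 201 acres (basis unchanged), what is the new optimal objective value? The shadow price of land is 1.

Δb = 6, so new z* = 720 + (1)·(6) = 720 + 6 = 726.

726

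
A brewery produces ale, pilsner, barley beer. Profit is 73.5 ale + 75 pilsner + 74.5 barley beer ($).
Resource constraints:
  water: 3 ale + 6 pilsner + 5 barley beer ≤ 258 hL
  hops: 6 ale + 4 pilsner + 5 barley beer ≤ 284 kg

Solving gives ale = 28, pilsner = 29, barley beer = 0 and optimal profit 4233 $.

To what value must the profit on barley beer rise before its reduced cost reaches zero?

77.5

Check each constraint at x*: water 258/258 (tight); hops 284/284 (tight).
From A_Bᵀ y = c: 3·y_water + 6·y_hops = 73.5; 6·y_water + 4·y_hops = 75.
Solving: y_water = 6.5, y_hops = 9.
barley beer enters the basis when its profit ≥ yᵀa₃ = 6.5·5 + 9·5 = 77.5.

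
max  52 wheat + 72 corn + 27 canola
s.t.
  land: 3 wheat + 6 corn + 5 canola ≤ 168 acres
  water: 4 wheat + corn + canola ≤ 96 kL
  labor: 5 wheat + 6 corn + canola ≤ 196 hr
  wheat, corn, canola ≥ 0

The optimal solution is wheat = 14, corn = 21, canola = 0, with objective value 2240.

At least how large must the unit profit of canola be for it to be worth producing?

At the optimum: land uses 168 of 168 (binding); water uses 77 of 96 (slack = 19); labor uses 196 of 196 (binding).
Since water is not tight, its dual is 0.
The binding rows give the dual system: 3·y_land + 5·y_labor = 52 and 6·y_land + 6·y_labor = 72.
Solving: y_land = 4, y_labor = 8.
canola enters the basis when its profit ≥ yᵀa₃ = 4·5 + 8·1 = 28.

28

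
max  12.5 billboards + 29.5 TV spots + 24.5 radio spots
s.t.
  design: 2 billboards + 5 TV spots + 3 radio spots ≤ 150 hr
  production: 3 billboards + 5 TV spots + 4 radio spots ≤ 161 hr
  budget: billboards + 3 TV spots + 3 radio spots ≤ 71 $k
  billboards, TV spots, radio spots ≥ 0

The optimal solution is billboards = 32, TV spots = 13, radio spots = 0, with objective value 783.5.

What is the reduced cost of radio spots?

-3

At the optimum: design uses 129 of 150 (slack = 21); production uses 161 of 161 (binding); budget uses 71 of 71 (binding).
Since design is not tight, its dual is 0.
From A_Bᵀ y = c: 3·y_production + 1·y_budget = 12.5; 5·y_production + 3·y_budget = 29.5.
Solving: y_production = 2, y_budget = 6.5.
Reduced cost of radio spots: c₃ − yᵀa₃ = 24.5 − (2·4 + 6.5·3) = 24.5 − 27.5 = -3.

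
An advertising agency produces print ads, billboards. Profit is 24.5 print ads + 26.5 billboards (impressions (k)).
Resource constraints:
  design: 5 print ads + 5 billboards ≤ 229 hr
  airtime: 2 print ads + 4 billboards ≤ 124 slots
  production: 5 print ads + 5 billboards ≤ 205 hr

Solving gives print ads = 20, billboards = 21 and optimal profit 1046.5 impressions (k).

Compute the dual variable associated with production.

4.5

Check each constraint at x*: design 205/229 (slack 24); airtime 124/124 (tight); production 205/205 (tight).
By complementary slackness, y = 0 for the non-binding constraint.
Dual feasibility on the basic columns requires 2·y_airtime + 5·y_production = 24.5, 4·y_airtime + 5·y_production = 26.5.
Solving: y_airtime = 1, y_production = 4.5.
Shadow price of production = 4.5.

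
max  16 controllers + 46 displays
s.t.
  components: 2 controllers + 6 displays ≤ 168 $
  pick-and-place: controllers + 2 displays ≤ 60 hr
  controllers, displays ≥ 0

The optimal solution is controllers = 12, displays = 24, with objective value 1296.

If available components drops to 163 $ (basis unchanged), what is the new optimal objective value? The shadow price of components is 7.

1261

Δb = -5, so new z* = 1296 + (7)·(-5) = 1296 − 35 = 1261.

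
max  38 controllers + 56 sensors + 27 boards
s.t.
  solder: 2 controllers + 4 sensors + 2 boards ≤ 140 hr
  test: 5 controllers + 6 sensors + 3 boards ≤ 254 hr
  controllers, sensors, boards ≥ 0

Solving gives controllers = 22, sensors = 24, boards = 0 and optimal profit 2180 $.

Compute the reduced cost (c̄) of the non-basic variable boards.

-1

At the optimum: solder uses 140 of 140 (binding); test uses 254 of 254 (binding).
The binding rows give the dual system: 2·y_solder + 5·y_test = 38 and 4·y_solder + 6·y_test = 56.
Solving: y_solder = 6.5, y_test = 5.
Reduced cost of boards: c₃ − yᵀa₃ = 27 − (6.5·2 + 5·3) = 27 − 28 = -1.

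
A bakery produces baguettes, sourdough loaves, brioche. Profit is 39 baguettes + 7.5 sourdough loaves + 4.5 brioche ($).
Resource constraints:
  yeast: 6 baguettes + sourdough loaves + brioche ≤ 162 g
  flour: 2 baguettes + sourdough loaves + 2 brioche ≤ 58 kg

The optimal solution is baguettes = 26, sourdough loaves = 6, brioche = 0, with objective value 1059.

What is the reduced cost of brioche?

At the optimum: yeast uses 162 of 162 (binding); flour uses 58 of 58 (binding).
Dual feasibility on the basic columns requires 6·y_yeast + 2·y_flour = 39, 1·y_yeast + 1·y_flour = 7.5.
→ y_yeast = 6 and y_flour = 1.5.
Reduced cost of brioche: c₃ − yᵀa₃ = 4.5 − (6·1 + 1.5·2) = 4.5 − 9 = -4.5.

-4.5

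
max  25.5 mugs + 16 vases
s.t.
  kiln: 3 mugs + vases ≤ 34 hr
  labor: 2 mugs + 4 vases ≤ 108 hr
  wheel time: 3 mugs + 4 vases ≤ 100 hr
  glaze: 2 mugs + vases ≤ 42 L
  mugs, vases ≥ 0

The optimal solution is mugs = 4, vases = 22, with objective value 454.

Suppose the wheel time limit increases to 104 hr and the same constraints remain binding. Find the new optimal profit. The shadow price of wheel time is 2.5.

464

Δb = 4, so new z* = 454 + (2.5)·(4) = 454 + 10 = 464.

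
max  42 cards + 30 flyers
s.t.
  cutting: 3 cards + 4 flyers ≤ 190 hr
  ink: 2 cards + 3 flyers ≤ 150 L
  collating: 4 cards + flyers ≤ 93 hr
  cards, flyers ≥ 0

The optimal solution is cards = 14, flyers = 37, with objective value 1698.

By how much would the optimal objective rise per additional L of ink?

At the optimum: cutting uses 190 of 190 (binding); ink uses 139 of 150 (slack = 11); collating uses 93 of 93 (binding).
Slack constraints have shadow price 0 (complementary slackness).
Dual feasibility on the basic columns requires 3·y_cutting + 4·y_collating = 42, 4·y_cutting + 1·y_collating = 30.
→ y_cutting = 6 and y_collating = 6.
Shadow price of ink = 0.

0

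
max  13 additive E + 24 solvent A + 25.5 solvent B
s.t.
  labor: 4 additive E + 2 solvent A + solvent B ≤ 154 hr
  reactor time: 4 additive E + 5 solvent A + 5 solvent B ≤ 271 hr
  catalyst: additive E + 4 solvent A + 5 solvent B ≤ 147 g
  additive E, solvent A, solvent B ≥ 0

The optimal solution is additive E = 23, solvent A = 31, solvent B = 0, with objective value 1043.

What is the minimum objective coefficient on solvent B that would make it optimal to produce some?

27

Binding: labor and catalyst. Non-binding: reactor time (24 unused).
Slack constraints have shadow price 0 (complementary slackness).
From A_Bᵀ y = c: 4·y_labor + 1·y_catalyst = 13; 2·y_labor + 4·y_catalyst = 24.
→ y_labor = 2 and y_catalyst = 5.
solvent B enters the basis when its profit ≥ yᵀa₃ = 2·1 + 5·5 = 27.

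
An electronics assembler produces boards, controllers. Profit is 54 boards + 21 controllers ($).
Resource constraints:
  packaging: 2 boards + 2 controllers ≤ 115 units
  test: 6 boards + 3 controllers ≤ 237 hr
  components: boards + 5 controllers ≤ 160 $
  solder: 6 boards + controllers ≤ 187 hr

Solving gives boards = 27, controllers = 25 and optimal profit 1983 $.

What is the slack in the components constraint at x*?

components used = 1·27 + 5·25 = 152; slack = 160 − 152 = 8.

8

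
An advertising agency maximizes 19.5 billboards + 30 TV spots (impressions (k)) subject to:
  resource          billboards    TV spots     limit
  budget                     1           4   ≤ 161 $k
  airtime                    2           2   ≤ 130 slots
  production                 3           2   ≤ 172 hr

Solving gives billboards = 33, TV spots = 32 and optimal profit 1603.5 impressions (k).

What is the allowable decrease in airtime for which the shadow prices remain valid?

49.5

Binding constraints: budget, airtime. The basis is B = [[1,4],[2,2]] with det -6.
Per unit decrease in airtime, x* moves by d = (-0.6667, 0.1667).
The basis stays optimal until billboards reaches 0; allowable decrease = 49.5 slots.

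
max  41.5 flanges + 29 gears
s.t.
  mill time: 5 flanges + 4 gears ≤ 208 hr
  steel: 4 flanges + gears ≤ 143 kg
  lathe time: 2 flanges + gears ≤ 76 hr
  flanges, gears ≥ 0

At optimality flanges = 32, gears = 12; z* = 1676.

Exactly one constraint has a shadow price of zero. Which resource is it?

mill time: 208/208 (binding)
steel: 140/143 (slack 3)
lathe time: 76/76 (binding)
By complementary slackness, a constraint with positive slack has shadow price 0 → steel.

steel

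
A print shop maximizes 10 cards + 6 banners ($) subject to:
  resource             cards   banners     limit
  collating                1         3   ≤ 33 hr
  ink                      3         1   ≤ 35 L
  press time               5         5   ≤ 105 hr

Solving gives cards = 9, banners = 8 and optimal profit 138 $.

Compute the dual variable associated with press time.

0

At the optimum: collating uses 33 of 33 (binding); ink uses 35 of 35 (binding); press time uses 85 of 105 (slack = 20).
Since press time is not tight, its dual is 0.
From A_Bᵀ y = c: 1·y_collating + 3·y_ink = 10; 3·y_collating + 1·y_ink = 6.
This yields shadow prices y_collating = 1, y_ink = 3.
Shadow price of press time = 0.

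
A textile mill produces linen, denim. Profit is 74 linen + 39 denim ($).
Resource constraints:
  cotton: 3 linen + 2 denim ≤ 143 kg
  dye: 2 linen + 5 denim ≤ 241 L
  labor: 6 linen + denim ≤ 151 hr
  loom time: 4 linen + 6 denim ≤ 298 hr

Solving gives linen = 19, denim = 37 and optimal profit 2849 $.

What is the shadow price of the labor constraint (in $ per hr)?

9

Binding: labor and loom time. Non-binding: cotton (12 unused), dye (18 unused).
Since cotton, dye are not tight, their duals are 0.
From A_Bᵀ y = c: 6·y_labor + 4·y_loom time = 74; 1·y_labor + 6·y_loom time = 39.
This yields shadow prices y_labor = 9, y_loom time = 5.
Shadow price of labor = 9.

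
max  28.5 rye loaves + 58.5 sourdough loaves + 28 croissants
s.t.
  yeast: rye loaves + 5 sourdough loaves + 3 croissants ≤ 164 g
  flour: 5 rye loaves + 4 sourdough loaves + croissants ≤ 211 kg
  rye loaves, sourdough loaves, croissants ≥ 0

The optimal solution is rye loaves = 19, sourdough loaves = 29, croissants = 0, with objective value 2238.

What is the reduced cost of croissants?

Check each constraint at x*: yeast 164/164 (tight); flour 211/211 (tight).
The binding rows give the dual system: 1·y_yeast + 5·y_flour = 28.5 and 5·y_yeast + 4·y_flour = 58.5.
Solving: y_yeast = 8.5, y_flour = 4.
Reduced cost of croissants: c₃ − yᵀa₃ = 28 − (8.5·3 + 4·1) = 28 − 29.5 = -1.5.

-1.5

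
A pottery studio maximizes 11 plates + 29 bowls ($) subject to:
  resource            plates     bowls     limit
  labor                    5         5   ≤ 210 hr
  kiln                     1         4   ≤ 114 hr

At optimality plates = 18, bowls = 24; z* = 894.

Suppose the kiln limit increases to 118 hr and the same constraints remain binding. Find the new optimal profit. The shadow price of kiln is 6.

918

Δb = 4, so new z* = 894 + (6)·(4) = 894 + 24 = 918.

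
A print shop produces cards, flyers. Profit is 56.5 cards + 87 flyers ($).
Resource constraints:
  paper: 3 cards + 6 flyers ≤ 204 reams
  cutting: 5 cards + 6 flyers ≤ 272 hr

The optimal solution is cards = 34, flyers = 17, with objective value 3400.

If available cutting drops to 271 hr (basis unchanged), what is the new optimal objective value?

3393.5

Check each constraint at x*: paper 204/204 (tight); cutting 272/272 (tight).
The binding rows give the dual system: 3·y_paper + 5·y_cutting = 56.5 and 6·y_paper + 6·y_cutting = 87.
→ y_paper = 8 and y_cutting = 6.5.
Δz = y_cutting·Δb = 6.5 × (-1) = -6.5, so new z* = 3400 − 6.5 = 3393.5.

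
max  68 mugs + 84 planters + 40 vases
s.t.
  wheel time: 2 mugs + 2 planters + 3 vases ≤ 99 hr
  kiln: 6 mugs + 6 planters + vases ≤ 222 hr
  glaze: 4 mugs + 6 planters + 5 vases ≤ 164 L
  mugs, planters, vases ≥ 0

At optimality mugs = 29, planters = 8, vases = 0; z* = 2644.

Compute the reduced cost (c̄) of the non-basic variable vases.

Check each constraint at x*: wheel time 74/99 (slack 25); kiln 222/222 (tight); glaze 164/164 (tight).
Slack constraints have shadow price 0 (complementary slackness).
The binding rows give the dual system: 6·y_kiln + 4·y_glaze = 68 and 6·y_kiln + 6·y_glaze = 84.
Solving: y_kiln = 6, y_glaze = 8.
Reduced cost of vases: c₃ − yᵀa₃ = 40 − (6·1 + 8·5) = 40 − 46 = -6.

-6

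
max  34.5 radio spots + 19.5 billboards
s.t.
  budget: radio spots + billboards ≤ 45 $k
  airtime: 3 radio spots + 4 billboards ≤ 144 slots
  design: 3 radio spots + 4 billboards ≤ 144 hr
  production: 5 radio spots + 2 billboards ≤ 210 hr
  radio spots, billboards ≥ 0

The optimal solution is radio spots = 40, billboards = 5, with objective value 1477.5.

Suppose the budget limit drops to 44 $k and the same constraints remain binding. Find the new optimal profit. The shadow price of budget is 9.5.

1468

Δb = -1, so new z* = 1477.5 + (9.5)·(-1) = 1477.5 − 9.5 = 1468.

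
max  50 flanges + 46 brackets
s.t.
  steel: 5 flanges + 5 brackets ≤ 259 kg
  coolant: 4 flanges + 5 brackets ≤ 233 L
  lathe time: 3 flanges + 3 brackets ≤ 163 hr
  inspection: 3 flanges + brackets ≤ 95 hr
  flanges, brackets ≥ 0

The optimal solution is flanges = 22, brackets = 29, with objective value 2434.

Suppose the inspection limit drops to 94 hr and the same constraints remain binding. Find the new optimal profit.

2428

Check each constraint at x*: steel 255/259 (slack 4); coolant 233/233 (tight); lathe time 153/163 (slack 10); inspection 95/95 (tight).
Since steel, lathe time are not tight, their duals are 0.
The binding rows give the dual system: 4·y_coolant + 3·y_inspection = 50 and 5·y_coolant + 1·y_inspection = 46.
→ y_coolant = 8 and y_inspection = 6.
Δz = y_inspection·Δb = 6 × (-1) = -6, so new z* = 2434 − 6 = 2428.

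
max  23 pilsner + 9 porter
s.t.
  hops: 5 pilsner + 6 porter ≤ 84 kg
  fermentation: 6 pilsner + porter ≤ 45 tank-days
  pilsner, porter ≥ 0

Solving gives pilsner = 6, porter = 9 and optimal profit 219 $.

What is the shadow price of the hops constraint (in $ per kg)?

Check each constraint at x*: hops 84/84 (tight); fermentation 45/45 (tight).
From A_Bᵀ y = c: 5·y_hops + 6·y_fermentation = 23; 6·y_hops + 1·y_fermentation = 9.
→ y_hops = 1 and y_fermentation = 3.
Shadow price of hops = 1.

1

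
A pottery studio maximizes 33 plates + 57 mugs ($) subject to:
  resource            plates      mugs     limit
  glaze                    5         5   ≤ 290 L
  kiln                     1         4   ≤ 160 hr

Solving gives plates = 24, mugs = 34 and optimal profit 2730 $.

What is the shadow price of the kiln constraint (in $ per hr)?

8

At the optimum: glaze uses 290 of 290 (binding); kiln uses 160 of 160 (binding).
The binding rows give the dual system: 5·y_glaze + 1·y_kiln = 33 and 5·y_glaze + 4·y_kiln = 57.
Solving: y_glaze = 5, y_kiln = 8.
Shadow price of kiln = 8.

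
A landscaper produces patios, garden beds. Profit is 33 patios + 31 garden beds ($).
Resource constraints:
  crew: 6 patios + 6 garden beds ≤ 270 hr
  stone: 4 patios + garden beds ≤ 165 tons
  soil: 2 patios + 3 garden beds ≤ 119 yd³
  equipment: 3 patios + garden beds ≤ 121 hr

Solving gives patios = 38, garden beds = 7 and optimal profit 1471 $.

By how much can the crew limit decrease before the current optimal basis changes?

Binding constraints: crew, equipment. The basis is B = [[6,6],[3,1]] with det -12.
Per unit decrease in crew, x* moves by d = (0.0833, -0.25).
The basis stays optimal until garden beds reaches 0; allowable decrease = 28 hr.

28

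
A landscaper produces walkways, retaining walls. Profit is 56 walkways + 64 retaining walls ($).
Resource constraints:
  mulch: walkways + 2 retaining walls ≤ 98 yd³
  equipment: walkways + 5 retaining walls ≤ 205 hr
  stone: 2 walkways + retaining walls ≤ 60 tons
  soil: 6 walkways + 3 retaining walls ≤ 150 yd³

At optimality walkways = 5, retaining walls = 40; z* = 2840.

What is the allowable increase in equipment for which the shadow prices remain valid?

39

Binding constraints: equipment, soil. The basis is B = [[1,5],[6,3]] with det -27.
Per unit increase in equipment, x* moves by d = (-0.1111, 0.2222).
The basis stays optimal until mulch becomes binding; allowable increase = 39 hr.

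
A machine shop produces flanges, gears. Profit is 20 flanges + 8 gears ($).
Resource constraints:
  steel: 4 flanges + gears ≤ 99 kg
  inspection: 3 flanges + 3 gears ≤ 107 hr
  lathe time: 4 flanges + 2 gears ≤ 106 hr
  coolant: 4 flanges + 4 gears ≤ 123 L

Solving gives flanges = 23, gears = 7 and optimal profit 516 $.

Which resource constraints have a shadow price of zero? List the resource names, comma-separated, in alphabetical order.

steel: 99/99 (binding)
inspection: 90/107 (slack 17)
lathe time: 106/106 (binding)
coolant: 120/123 (slack 3)
By complementary slackness, a constraint with positive slack has shadow price 0 → coolant, inspection.

coolant, inspection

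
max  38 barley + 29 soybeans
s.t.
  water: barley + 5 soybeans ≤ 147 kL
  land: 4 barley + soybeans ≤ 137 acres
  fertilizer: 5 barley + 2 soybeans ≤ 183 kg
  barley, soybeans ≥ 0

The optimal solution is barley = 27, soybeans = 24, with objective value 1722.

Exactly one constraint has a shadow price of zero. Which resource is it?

land

water: 147/147 (binding)
land: 132/137 (slack 5)
fertilizer: 183/183 (binding)
By complementary slackness, a constraint with positive slack has shadow price 0 → land.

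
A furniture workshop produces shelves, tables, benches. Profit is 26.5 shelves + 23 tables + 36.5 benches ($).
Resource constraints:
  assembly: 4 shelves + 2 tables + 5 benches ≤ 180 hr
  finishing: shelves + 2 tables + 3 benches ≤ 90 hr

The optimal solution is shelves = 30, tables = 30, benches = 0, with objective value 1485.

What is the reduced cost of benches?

-8

Both assembly and finishing are binding at x*.
Dual feasibility on the basic columns requires 4·y_assembly + 1·y_finishing = 26.5, 2·y_assembly + 2·y_finishing = 23.
Solving: y_assembly = 5, y_finishing = 6.5.
Reduced cost of benches: c₃ − yᵀa₃ = 36.5 − (5·5 + 6.5·3) = 36.5 − 44.5 = -8.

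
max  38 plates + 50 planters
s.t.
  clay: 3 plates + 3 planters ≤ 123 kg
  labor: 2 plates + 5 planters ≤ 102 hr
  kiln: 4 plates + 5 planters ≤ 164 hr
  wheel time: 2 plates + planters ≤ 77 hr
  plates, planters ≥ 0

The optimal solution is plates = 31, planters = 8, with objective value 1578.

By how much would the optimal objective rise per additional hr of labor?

1

At the optimum: clay uses 117 of 123 (slack = 6); labor uses 102 of 102 (binding); kiln uses 164 of 164 (binding); wheel time uses 70 of 77 (slack = 7).
By complementary slackness, y = 0 for the non-binding constraints.
From A_Bᵀ y = c: 2·y_labor + 4·y_kiln = 38; 5·y_labor + 5·y_kiln = 50.
This yields shadow prices y_labor = 1, y_kiln = 9.
Shadow price of labor = 1.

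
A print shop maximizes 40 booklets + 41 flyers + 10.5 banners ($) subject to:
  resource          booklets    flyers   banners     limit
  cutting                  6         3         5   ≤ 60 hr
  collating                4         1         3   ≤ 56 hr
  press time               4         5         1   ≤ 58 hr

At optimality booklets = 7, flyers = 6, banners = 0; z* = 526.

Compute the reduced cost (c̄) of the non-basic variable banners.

At the optimum: cutting uses 60 of 60 (binding); collating uses 34 of 56 (slack = 22); press time uses 58 of 58 (binding).
Since collating is not tight, its dual is 0.
The binding rows give the dual system: 6·y_cutting + 4·y_press time = 40 and 3·y_cutting + 5·y_press time = 41.
→ y_cutting = 2 and y_press time = 7.
Reduced cost of banners: c₃ − yᵀa₃ = 10.5 − (2·5 + 7·1) = 10.5 − 17 = -6.5.

-6.5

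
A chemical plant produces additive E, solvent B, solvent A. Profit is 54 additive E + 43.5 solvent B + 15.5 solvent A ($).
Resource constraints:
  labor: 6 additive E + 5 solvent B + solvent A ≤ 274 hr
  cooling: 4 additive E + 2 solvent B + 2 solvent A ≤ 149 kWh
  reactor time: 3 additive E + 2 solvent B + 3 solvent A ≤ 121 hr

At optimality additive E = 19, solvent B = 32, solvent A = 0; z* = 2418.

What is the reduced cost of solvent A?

-1

Check each constraint at x*: labor 274/274 (tight); cooling 140/149 (slack 9); reactor time 121/121 (tight).
By complementary slackness, y = 0 for the non-binding constraint.
The binding rows give the dual system: 6·y_labor + 3·y_reactor time = 54 and 5·y_labor + 2·y_reactor time = 43.5.
Solving: y_labor = 7.5, y_reactor time = 3.
Reduced cost of solvent A: c₃ − yᵀa₃ = 15.5 − (7.5·1 + 3·3) = 15.5 − 16.5 = -1.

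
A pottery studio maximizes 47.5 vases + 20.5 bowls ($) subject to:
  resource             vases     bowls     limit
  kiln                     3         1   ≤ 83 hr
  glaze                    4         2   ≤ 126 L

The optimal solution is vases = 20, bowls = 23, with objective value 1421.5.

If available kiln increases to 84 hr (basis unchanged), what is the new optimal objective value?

Both kiln and glaze are binding at x*.
Dual feasibility on the basic columns requires 3·y_kiln + 4·y_glaze = 47.5, 1·y_kiln + 2·y_glaze = 20.5.
This yields shadow prices y_kiln = 6.5, y_glaze = 7.
Δz = y_kiln·Δb = 6.5 × (1) = 6.5, so new z* = 1421.5 + 6.5 = 1428.

1428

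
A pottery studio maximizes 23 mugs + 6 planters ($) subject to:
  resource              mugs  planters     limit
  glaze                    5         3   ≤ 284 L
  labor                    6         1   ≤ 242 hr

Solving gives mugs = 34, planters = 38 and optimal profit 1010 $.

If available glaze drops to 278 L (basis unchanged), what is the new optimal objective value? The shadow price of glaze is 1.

Δb = -6, so new z* = 1010 + (1)·(-6) = 1010 − 6 = 1004.

1004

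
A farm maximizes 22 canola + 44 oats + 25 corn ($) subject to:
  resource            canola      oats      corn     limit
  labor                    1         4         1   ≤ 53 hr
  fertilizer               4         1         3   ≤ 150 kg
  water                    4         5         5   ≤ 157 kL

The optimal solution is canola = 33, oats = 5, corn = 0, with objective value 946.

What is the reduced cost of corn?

-1

At the optimum: labor uses 53 of 53 (binding); fertilizer uses 137 of 150 (slack = 13); water uses 157 of 157 (binding).
By complementary slackness, y = 0 for the non-binding constraint.
The binding rows give the dual system: 1·y_labor + 4·y_water = 22 and 4·y_labor + 5·y_water = 44.
→ y_labor = 6 and y_water = 4.
Reduced cost of corn: c₃ − yᵀa₃ = 25 − (6·1 + 4·5) = 25 − 26 = -1.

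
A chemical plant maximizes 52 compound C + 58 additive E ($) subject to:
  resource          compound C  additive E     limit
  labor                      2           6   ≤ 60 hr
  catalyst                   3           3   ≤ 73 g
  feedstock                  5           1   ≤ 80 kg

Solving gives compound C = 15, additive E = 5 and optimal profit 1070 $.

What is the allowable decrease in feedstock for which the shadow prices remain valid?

Binding constraints: labor, feedstock. The basis is B = [[2,6],[5,1]] with det -28.
Per unit decrease in feedstock, x* moves by d = (-0.2143, 0.0714).
The basis stays optimal until compound C reaches 0; allowable decrease = 70 kg.

70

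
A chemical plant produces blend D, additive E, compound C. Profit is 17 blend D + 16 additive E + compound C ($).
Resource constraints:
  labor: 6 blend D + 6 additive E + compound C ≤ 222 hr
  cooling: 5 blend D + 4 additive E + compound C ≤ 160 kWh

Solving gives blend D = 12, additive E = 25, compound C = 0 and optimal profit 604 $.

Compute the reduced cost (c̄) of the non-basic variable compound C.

At the optimum: labor uses 222 of 222 (binding); cooling uses 160 of 160 (binding).
The binding rows give the dual system: 6·y_labor + 5·y_cooling = 17 and 6·y_labor + 4·y_cooling = 16.
This yields shadow prices y_labor = 2, y_cooling = 1.
Reduced cost of compound C: c₃ − yᵀa₃ = 1 − (2·1 + 1·1) = 1 − 3 = -2.

-2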